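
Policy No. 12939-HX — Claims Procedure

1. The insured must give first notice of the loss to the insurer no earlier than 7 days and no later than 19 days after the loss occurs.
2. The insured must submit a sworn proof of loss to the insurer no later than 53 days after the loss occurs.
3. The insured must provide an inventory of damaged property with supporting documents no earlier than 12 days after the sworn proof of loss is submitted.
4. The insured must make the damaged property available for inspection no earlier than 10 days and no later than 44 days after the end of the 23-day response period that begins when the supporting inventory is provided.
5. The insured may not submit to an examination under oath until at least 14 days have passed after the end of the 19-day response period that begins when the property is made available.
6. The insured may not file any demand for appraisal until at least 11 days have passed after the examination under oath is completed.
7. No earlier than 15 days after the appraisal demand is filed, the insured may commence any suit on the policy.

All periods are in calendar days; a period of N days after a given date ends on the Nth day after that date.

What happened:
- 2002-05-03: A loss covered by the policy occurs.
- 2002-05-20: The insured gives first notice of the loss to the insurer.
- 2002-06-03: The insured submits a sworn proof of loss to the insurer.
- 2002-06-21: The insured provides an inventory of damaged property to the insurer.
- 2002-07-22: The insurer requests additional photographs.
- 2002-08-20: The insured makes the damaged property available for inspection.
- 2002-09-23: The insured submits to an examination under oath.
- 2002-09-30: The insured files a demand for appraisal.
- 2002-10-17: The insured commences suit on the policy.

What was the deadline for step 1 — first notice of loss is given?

Step 1 runs from 2002-05-03, when the loss occurs. The window is 7–19 days after 2002-05-03; it closes on 2002-05-22.

2002-05-22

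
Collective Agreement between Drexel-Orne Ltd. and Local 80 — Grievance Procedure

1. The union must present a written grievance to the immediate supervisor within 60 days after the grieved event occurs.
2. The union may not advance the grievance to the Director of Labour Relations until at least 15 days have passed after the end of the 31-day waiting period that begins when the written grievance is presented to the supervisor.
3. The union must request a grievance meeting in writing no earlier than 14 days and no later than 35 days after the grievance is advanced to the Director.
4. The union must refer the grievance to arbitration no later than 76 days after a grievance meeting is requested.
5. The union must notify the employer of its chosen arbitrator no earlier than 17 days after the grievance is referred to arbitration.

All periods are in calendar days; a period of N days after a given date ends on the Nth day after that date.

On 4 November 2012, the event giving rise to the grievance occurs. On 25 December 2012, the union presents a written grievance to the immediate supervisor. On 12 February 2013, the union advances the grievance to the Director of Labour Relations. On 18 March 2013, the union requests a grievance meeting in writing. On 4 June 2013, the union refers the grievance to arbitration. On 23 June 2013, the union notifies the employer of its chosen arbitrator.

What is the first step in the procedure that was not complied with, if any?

(1) due by 4 November 2012 + 60 days = 3 January 2013; 25 December 2012 is within that limit.
(2) permitted from 25 January 2013 + 15 days = 9 February 2013 onward; done 12 February 2013, after the minimum wait.
(3) the permitted window runs from 12 February 2013 + 14 = 26 February 2013 to 12 February 2013 + 35 = 19 March 2013; done 18 March 2013 — within the window.
(4) due by 18 March 2013 + 76 days = 2 June 2013; 4 June 2013 misses that deadline by 2 days.
The procedure was therefore not followed at step 4.

Step 4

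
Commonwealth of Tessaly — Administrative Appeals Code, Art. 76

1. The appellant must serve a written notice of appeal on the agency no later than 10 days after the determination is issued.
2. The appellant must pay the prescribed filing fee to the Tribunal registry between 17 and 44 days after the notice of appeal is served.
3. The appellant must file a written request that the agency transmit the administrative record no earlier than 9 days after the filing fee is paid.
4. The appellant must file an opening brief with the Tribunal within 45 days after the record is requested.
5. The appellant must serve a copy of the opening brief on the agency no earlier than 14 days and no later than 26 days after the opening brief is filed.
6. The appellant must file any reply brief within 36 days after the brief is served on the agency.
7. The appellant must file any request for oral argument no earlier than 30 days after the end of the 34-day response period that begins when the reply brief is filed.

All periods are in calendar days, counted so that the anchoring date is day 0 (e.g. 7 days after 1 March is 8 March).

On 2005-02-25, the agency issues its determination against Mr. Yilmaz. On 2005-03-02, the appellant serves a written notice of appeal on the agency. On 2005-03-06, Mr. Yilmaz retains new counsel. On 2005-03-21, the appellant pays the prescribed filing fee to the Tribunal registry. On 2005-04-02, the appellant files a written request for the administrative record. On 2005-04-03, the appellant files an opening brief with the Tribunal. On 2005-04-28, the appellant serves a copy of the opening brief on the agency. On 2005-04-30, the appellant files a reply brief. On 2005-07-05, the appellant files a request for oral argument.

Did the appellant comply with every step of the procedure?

(1) due by 2005-02-25 + 10 days = 2005-03-07; done 2005-03-02 — timely.
(2) the permitted window runs from 2005-03-02 + 17 = 2005-03-19 to 2005-03-02 + 44 = 2005-04-15; 2005-03-21 falls inside that range.
(3) permitted from 2005-03-21 + 9 days = 2005-03-30 onward; done 2005-04-02, after the minimum wait.
(4) due by 2005-04-02 + 45 days = 2005-05-17; 2005-04-03 is within that limit.
(5) the permitted window runs from 2005-04-03 + 14 = 2005-04-17 to 2005-04-03 + 26 = 2005-04-29; done 2005-04-28, which is between those dates.
(6) due by 2005-04-28 + 36 days = 2005-06-03; 2005-04-30 is within that limit.
(7) permitted from 2005-06-03 + 30 days = 2005-07-03 onward; done 2005-07-05, after the minimum wait.

Yes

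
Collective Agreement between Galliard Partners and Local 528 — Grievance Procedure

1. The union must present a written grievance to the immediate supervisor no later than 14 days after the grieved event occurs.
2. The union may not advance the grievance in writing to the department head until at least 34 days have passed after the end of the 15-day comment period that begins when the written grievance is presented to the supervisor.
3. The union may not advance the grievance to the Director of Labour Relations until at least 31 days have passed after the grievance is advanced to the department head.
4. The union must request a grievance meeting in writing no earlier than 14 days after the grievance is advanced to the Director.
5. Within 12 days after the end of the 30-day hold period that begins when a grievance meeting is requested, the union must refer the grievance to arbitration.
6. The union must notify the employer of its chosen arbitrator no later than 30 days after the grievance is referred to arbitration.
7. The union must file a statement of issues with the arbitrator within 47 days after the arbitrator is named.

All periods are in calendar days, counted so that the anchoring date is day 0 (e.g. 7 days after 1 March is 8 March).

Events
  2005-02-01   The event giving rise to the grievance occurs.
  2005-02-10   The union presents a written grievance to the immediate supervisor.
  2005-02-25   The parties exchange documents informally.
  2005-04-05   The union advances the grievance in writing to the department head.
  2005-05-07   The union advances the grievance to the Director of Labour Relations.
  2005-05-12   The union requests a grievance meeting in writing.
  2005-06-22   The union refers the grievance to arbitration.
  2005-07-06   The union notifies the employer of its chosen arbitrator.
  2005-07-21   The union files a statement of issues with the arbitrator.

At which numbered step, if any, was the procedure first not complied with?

Step 4

Step 1: 14 days after 2005-02-01 (when the grieved event occurs) is 2005-02-15; 2005-02-10 is within that limit.
Step 2: the earliest permitted date is 34 days after 2005-02-25 (end of the 15-day comment period, which began when the written grievance is presented to the supervisor on 2005-02-10), i.e. 2005-03-31; done 2005-04-05, after the minimum wait.
Step 3: the earliest permitted date is 31 days after 2005-04-05 (when the grievance is advanced to the department head), i.e. 2005-05-06; done 2005-05-07, after the minimum wait.
Step 4: the earliest permitted date is 14 days after 2005-05-07 (when the grievance is advanced to the Director), i.e. 2005-05-21; done 2005-05-12 — 9 days too early.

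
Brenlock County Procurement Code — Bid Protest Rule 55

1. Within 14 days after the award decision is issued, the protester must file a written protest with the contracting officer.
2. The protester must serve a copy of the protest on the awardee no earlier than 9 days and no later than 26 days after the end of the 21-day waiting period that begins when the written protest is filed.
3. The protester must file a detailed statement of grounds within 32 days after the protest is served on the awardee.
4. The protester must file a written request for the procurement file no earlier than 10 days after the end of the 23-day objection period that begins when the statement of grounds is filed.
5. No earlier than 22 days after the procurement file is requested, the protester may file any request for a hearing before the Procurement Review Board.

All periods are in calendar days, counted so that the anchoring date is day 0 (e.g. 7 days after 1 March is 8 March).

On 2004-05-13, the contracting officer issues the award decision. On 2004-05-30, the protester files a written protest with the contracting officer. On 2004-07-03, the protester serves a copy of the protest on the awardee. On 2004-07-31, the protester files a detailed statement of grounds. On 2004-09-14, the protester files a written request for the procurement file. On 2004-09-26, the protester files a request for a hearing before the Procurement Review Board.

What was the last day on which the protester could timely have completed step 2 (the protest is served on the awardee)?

2004-07-16

The written protest is filed on 2004-05-30; the 21-day waiting period therefore ends 2004-06-20, and step 2 runs from that date. The window is 9–26 days after 2004-06-20; it closes on 2004-07-16.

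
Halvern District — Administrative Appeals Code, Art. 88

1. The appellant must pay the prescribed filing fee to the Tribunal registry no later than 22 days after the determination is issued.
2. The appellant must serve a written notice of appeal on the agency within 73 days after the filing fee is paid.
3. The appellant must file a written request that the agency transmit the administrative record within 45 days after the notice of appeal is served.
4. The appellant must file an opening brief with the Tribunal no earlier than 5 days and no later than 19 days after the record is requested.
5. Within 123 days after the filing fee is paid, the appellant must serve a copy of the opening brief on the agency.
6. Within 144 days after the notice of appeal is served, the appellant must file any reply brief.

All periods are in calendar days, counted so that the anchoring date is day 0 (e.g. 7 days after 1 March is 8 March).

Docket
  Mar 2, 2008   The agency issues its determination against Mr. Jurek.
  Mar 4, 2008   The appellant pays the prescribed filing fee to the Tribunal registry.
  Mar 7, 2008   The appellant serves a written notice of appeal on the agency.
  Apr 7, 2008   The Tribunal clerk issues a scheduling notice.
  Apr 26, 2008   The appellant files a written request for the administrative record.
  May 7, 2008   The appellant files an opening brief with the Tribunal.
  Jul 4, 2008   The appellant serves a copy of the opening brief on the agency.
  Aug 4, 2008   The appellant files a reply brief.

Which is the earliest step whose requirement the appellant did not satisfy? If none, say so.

Step 3

(1) due by Mar 2, 2008 + 22 days = Mar 24, 2008; done Mar 4, 2008 — timely.
(2) due by Mar 4, 2008 + 73 days = May 16, 2008; done Mar 7, 2008 — timely.
(3) due by Mar 7, 2008 + 45 days = Apr 21, 2008; not done until Apr 26, 2008, 5 days after the deadline.
That is the first point of non-compliance.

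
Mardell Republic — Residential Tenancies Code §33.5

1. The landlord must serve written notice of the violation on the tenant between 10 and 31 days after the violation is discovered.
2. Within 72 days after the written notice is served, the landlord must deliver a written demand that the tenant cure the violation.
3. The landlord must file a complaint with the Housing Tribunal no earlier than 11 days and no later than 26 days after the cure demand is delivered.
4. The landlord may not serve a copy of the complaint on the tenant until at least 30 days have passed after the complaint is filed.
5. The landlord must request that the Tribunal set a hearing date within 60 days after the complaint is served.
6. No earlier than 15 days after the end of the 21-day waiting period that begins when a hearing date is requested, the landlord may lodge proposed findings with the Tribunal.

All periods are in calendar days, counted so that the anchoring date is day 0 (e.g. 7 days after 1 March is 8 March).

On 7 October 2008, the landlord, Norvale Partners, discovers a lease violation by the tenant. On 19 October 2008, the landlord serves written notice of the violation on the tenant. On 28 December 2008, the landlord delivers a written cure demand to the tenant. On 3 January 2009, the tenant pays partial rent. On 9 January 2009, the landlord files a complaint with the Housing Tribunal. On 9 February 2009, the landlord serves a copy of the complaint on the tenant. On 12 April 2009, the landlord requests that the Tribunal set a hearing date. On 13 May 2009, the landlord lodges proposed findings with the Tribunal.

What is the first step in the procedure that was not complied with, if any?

Step 5

(1) the permitted window runs from 7 October 2008 + 10 = 17 October 2008 to 7 October 2008 + 31 = 7 November 2008; done 19 October 2008, which is between those dates.
(2) due by 19 October 2008 + 72 days = 30 December 2008; completed 28 December 2008, before the deadline.
(3) the permitted window runs from 28 December 2008 + 11 = 8 January 2009 to 28 December 2008 + 26 = 23 January 2009; 9 January 2009 falls inside that range.
(4) permitted from 9 January 2009 + 30 days = 8 February 2009 onward; 9 February 2009 is on or after that date.
(5) due by 9 February 2009 + 60 days = 10 April 2009; 12 April 2009 misses that deadline by 2 days.
The procedure was therefore not followed at step 5.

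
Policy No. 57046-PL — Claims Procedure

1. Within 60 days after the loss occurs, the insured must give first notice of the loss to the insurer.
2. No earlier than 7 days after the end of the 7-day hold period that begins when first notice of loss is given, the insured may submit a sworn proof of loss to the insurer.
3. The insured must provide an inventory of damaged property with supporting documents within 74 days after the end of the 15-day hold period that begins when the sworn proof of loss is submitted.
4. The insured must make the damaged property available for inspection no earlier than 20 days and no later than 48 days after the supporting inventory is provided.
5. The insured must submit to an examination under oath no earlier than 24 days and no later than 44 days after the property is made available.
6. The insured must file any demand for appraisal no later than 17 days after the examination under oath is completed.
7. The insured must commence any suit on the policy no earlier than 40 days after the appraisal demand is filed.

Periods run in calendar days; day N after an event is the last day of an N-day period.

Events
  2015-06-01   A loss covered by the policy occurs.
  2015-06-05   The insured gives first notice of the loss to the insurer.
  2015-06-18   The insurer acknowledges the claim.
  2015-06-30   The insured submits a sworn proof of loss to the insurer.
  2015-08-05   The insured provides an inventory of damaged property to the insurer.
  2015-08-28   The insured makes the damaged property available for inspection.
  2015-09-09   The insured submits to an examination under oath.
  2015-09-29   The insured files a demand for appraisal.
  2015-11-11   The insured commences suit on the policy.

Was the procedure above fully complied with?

Step 1 — counting 60 days from 2015-06-01 (when the loss occurs) gives a deadline of 2015-07-31; 2015-06-05 is within that limit.
Step 2 — must wait 7 days from 2015-06-12 (end of the 7-day hold period, which began when first notice of loss is given on 2015-06-05), so not before 2015-06-19; 2015-06-30 is on or after that date.
Step 3 — counting 74 days from 2015-07-15 (end of the 15-day hold period, which began when the sworn proof of loss is submitted on 2015-06-30) gives a deadline of 2015-09-27; 2015-08-05 is within that limit.
Step 4 — 20 and 48 days from 2015-08-05 (when the supporting inventory is provided) are 2015-08-25 and 2015-09-22 respectively; 2015-08-28 falls inside that range.
Step 5 — 24 and 44 days from 2015-08-28 (when the property is made available) are 2015-09-21 and 2015-10-11 respectively; 2015-09-09 is 12 days too early.
That is the first point of non-compliance.

No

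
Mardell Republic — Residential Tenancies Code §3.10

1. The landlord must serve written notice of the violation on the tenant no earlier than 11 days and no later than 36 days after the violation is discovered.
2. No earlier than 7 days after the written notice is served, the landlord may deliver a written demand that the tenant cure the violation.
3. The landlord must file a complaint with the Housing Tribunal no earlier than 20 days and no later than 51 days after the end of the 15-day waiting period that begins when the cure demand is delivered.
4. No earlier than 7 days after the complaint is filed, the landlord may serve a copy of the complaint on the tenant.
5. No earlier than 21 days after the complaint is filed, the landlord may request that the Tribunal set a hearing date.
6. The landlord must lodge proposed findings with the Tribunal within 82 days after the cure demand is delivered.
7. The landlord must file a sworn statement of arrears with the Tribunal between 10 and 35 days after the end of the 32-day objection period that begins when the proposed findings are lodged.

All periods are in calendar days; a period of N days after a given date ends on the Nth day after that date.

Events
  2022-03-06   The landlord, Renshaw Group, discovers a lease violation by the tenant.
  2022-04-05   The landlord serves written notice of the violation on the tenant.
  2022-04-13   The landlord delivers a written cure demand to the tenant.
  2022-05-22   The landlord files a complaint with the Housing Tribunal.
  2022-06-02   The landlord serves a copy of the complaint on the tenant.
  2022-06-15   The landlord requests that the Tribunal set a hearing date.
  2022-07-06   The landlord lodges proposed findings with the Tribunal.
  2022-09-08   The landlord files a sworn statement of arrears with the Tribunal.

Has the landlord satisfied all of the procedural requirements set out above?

No

(1) the permitted window runs from 2022-03-06 + 11 = 2022-03-17 to 2022-03-06 + 36 = 2022-04-11; 2022-04-05 falls inside that range.
(2) permitted from 2022-04-05 + 7 days = 2022-04-12 onward; done 2022-04-13 — permitted.
(3) the permitted window runs from 2022-04-28 + 20 = 2022-05-18 to 2022-04-28 + 51 = 2022-06-18; 2022-05-22 falls inside that range.
(4) permitted from 2022-05-22 + 7 days = 2022-05-29 onward; done 2022-06-02, after the minimum wait.
(5) permitted from 2022-05-22 + 21 days = 2022-06-12 onward; done 2022-06-15, after the minimum wait.
(6) due by 2022-04-13 + 82 days = 2022-07-04; done 2022-07-06 — 2 days late.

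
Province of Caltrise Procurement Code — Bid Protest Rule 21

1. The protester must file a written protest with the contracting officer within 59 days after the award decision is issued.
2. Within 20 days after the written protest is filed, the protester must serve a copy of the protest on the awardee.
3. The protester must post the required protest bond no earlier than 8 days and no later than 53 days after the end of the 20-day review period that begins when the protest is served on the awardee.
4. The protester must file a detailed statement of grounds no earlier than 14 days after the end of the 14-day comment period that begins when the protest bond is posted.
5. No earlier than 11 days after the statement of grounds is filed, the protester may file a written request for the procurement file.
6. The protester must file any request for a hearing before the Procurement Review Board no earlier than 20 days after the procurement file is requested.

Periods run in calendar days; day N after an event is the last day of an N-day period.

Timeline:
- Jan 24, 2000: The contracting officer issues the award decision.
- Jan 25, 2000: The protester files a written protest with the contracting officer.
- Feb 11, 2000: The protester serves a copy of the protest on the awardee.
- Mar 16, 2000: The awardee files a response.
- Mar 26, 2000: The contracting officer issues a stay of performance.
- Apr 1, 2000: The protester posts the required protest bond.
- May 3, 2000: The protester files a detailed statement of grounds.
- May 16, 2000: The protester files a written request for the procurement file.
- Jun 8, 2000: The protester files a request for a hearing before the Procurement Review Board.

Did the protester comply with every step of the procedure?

Yes

Step 1 — counting 59 days from Jan 24, 2000 (when the award decision is issued) gives a deadline of Mar 23, 2000; Jan 25, 2000 is within that limit.
Step 2 — counting 20 days from Jan 25, 2000 (when the written protest is filed) gives a deadline of Feb 14, 2000; Feb 11, 2000 is within that limit.
Step 3 — 8 and 53 days from Mar 2, 2000 (end of the 20-day review period, which began when the protest is served on the awardee on Feb 11, 2000) are Mar 10, 2000 and Apr 24, 2000 respectively; done Apr 1, 2000, which is between those dates.
Step 4 — must wait 14 days from Apr 15, 2000 (end of the 14-day comment period, which began when the protest bond is posted on Apr 1, 2000), so not before Apr 29, 2000; done May 3, 2000, after the minimum wait.
Step 5 — must wait 11 days from May 3, 2000 (when the statement of grounds is filed), so not before May 14, 2000; done May 16, 2000 — permitted.
Step 6 — must wait 20 days from May 16, 2000 (when the procurement file is requested), so not before Jun 5, 2000; done Jun 8, 2000, after the minimum wait.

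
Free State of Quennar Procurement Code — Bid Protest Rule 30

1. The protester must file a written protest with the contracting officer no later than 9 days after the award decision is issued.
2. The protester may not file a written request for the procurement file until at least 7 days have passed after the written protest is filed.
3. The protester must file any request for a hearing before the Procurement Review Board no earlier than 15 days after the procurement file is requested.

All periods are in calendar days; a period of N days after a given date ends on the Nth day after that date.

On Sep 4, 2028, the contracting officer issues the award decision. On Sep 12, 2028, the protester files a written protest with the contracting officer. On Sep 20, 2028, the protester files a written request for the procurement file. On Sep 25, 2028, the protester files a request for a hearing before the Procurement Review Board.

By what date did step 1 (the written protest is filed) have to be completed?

Sep 13, 2028

Step 1 runs from Sep 4, 2028, when the award decision is issued. 9 days after Sep 4, 2028 is Sep 13, 2028.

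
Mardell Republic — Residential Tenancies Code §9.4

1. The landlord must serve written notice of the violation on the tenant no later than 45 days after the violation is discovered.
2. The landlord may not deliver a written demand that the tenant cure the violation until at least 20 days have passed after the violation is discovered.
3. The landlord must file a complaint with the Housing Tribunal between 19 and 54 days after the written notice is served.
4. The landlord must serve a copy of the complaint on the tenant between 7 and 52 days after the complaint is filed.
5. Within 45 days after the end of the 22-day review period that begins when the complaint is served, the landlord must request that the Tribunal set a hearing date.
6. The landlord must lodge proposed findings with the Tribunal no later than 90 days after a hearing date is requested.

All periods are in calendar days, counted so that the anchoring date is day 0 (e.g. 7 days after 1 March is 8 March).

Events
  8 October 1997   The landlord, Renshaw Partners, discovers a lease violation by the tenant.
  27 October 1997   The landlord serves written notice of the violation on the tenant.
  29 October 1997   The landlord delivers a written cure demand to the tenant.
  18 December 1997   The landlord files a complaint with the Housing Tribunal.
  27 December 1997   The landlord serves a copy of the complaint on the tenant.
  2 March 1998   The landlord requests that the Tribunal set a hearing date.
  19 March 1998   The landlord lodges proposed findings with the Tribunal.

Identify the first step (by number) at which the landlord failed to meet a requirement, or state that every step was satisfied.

(1) due by 8 October 1997 + 45 days = 22 November 1997; done 27 October 1997 — timely.
(2) permitted from 8 October 1997 + 20 days = 28 October 1997 onward; done 29 October 1997, after the minimum wait.
(3) the permitted window runs from 27 October 1997 + 19 = 15 November 1997 to 27 October 1997 + 54 = 20 December 1997; 18 December 1997 falls inside that range.
(4) the permitted window runs from 18 December 1997 + 7 = 25 December 1997 to 18 December 1997 + 52 = 8 February 1998; done 27 December 1997, which is between those dates.
(5) due by 18 January 1998 + 45 days = 4 March 1998; done 2 March 1998 — timely.
(6) due by 2 March 1998 + 90 days = 31 May 1998; completed 19 March 1998, before the deadline.

None — every step was satisfied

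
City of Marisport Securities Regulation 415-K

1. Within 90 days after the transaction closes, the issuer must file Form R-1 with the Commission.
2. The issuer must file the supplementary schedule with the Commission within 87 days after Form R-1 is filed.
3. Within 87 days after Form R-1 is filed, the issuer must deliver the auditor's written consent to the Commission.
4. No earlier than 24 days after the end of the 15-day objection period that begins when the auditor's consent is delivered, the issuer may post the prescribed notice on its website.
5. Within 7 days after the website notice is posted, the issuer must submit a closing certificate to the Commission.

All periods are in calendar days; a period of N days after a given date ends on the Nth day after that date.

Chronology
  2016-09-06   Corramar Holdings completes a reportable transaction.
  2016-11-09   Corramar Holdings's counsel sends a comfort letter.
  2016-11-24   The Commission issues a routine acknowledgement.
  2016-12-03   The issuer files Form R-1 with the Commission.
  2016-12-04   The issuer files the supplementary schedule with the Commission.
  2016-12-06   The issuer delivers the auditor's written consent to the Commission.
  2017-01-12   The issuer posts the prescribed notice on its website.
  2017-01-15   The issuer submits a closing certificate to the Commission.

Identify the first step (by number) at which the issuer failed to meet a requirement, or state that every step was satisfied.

Step 4

Step 1: 90 days after 2016-09-06 (when the transaction closes) is 2016-12-05; 2016-12-03 is within that limit.
Step 2: 87 days after 2016-12-03 (when Form R-1 is filed) is 2017-02-28; done 2016-12-04 — timely.
Step 3: 87 days after 2016-12-03 (when Form R-1 is filed) is 2017-02-28; done 2016-12-06 — timely.
Step 4: the earliest permitted date is 24 days after 2016-12-21 (end of the 15-day objection period, which began when the auditor's consent is delivered on 2016-12-06), i.e. 2017-01-14; done 2017-01-12 — 2 days too early.
Later steps need not be reached.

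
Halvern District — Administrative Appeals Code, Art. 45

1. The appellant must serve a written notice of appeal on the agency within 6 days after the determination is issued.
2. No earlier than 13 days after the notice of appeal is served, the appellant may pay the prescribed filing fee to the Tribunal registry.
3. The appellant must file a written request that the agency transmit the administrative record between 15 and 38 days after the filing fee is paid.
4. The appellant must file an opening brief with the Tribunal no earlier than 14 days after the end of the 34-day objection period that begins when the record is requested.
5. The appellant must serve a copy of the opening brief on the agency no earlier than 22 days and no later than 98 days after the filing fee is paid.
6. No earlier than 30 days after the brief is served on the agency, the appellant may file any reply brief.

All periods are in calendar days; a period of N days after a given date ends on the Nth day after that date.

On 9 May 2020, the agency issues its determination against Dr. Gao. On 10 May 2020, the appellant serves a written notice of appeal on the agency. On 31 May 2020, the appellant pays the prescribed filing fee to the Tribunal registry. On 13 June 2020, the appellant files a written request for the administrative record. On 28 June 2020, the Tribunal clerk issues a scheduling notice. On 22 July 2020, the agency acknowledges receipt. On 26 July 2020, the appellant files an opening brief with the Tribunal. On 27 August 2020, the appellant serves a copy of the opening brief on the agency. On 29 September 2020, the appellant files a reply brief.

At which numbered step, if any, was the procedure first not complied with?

Step 3

(1) due by 9 May 2020 + 6 days = 15 May 2020; done 10 May 2020 — timely.
(2) permitted from 10 May 2020 + 13 days = 23 May 2020 onward; 31 May 2020 is on or after that date.
(3) the permitted window runs from 31 May 2020 + 15 = 15 June 2020 to 31 May 2020 + 38 = 8 July 2020; 13 June 2020 is 2 days too early.
The analysis stops there.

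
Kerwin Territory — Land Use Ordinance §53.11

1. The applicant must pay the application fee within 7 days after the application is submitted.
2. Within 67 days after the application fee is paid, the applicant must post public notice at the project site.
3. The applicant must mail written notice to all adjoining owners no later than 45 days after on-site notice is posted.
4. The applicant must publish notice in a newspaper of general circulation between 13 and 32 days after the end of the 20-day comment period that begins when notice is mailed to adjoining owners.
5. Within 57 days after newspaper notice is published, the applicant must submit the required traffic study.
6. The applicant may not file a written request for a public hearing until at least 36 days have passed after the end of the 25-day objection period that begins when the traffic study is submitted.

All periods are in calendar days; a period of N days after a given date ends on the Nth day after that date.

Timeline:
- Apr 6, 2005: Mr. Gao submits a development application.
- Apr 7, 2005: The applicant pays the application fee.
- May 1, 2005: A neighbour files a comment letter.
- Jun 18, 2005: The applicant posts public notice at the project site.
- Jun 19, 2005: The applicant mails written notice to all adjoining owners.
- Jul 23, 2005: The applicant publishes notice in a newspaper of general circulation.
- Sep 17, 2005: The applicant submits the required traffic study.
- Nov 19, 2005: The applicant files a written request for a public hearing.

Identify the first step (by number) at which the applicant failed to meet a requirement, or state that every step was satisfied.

Step 1 — counting 7 days from Apr 6, 2005 (when the application is submitted) gives a deadline of Apr 13, 2005; done Apr 7, 2005 — timely.
Step 2 — counting 67 days from Apr 7, 2005 (when the application fee is paid) gives a deadline of Jun 13, 2005; Jun 18, 2005 misses that deadline by 5 days.

Step 2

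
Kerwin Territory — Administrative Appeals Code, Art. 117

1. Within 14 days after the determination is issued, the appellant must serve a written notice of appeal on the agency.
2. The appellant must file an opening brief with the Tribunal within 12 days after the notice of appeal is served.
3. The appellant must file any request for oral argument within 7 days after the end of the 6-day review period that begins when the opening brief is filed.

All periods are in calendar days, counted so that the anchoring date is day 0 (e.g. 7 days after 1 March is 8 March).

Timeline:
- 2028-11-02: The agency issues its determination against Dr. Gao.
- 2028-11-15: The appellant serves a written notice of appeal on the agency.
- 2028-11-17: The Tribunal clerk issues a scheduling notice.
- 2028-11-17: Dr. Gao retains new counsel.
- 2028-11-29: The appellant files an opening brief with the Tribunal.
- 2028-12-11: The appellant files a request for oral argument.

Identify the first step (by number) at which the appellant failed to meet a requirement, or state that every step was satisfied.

Step 1: 14 days after 2028-11-02 (when the determination is issued) is 2028-11-16; 2028-11-15 is within that limit.
Step 2: 12 days after 2028-11-15 (when the notice of appeal is served) is 2028-11-27; done 2028-11-29 — 2 days late.

Step 2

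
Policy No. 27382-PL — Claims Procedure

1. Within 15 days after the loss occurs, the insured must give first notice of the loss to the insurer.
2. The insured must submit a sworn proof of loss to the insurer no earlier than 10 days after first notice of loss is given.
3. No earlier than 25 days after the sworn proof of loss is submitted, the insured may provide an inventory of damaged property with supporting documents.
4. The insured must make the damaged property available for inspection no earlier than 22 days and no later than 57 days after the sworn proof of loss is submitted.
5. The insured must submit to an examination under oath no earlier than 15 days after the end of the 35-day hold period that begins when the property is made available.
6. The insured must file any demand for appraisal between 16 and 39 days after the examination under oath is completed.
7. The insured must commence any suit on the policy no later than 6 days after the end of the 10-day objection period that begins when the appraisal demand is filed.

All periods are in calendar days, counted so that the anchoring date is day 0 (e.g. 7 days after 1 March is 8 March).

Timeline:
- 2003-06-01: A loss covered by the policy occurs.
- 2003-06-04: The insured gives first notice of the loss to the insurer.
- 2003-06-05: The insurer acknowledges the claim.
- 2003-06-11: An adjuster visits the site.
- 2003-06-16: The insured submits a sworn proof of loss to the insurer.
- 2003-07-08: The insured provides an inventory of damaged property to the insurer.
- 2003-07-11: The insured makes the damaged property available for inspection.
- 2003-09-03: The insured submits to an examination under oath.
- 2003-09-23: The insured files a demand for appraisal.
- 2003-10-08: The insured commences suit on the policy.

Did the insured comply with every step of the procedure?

Step 1: 15 days after 2003-06-01 (when the loss occurs) is 2003-06-16; completed 2003-06-04, before the deadline.
Step 2: the earliest permitted date is 10 days after 2003-06-04 (when first notice of loss is given), i.e. 2003-06-14; done 2003-06-16 — permitted.
Step 3: the earliest permitted date is 25 days after 2003-06-16 (when the sworn proof of loss is submitted), i.e. 2003-07-11; acted on 2003-07-08, 3 days prematurely.

No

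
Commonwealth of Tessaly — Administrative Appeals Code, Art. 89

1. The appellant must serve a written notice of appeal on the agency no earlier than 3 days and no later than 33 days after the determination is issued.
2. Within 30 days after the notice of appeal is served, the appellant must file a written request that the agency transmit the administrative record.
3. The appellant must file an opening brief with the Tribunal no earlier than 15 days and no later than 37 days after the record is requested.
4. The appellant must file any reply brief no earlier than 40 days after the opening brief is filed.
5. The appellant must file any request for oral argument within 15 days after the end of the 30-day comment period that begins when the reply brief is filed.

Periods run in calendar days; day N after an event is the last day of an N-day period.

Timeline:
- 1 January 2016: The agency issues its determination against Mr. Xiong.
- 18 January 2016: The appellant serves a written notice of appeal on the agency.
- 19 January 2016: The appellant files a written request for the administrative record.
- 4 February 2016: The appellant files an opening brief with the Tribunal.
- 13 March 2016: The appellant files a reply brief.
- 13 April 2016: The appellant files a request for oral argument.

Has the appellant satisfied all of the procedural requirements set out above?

No

(1) the permitted window runs from 1 January 2016 + 3 = 4 January 2016 to 1 January 2016 + 33 = 3 February 2016; done 18 January 2016, which is between those dates.
(2) due by 18 January 2016 + 30 days = 17 February 2016; completed 19 January 2016, before the deadline.
(3) the permitted window runs from 19 January 2016 + 15 = 3 February 2016 to 19 January 2016 + 37 = 25 February 2016; done 4 February 2016, which is between those dates.
(4) permitted from 4 February 2016 + 40 days = 15 March 2016 onward; 13 March 2016 is 2 days before the earliest permitted date.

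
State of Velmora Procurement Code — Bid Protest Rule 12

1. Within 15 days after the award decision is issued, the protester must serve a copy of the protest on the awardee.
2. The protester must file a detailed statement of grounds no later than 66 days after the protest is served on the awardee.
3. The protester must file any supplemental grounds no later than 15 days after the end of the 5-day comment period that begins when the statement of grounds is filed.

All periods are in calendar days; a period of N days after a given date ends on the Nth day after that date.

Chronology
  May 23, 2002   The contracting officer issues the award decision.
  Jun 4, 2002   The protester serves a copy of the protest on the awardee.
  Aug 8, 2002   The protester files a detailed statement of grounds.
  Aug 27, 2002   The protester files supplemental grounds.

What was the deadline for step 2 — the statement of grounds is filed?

Step 2 runs from Jun 4, 2002, when the protest is served on the awardee. 66 days after Jun 4, 2002 is Aug 9, 2002.

Aug 9, 2002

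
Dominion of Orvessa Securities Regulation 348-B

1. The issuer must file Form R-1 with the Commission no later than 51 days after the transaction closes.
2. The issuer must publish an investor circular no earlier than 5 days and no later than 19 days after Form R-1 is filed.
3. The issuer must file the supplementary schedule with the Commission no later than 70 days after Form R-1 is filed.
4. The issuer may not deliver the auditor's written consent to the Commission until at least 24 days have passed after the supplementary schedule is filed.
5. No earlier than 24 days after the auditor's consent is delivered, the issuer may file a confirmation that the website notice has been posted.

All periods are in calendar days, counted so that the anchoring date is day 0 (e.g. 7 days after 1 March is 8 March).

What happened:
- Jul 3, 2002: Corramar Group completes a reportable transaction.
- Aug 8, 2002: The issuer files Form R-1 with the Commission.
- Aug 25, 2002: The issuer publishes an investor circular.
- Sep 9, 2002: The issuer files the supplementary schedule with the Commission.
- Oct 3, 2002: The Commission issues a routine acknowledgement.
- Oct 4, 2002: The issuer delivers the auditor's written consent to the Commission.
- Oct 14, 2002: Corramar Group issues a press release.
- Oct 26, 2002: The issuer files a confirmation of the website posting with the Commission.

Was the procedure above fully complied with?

(1) due by Jul 3, 2002 + 51 days = Aug 23, 2002; completed Aug 8, 2002, before the deadline.
(2) the permitted window runs from Aug 8, 2002 + 5 = Aug 13, 2002 to Aug 8, 2002 + 19 = Aug 27, 2002; done Aug 25, 2002 — within the window.
(3) due by Aug 8, 2002 + 70 days = Oct 17, 2002; completed Sep 9, 2002, before the deadline.
(4) permitted from Sep 9, 2002 + 24 days = Oct 3, 2002 onward; done Oct 4, 2002 — permitted.
(5) permitted from Oct 4, 2002 + 24 days = Oct 28, 2002 onward; acted on Oct 26, 2002, 2 days prematurely.

No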